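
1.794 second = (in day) 2.076e-05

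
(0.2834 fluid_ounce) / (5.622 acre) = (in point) 1.044e-06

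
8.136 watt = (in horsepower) 0.01091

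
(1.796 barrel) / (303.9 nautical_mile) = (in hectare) 5.073e-11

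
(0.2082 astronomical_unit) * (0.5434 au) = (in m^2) 2.532e+21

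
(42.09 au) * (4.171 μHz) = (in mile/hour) 5.875e+07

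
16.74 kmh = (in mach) 0.01366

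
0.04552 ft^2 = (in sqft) 0.04552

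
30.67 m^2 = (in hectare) 0.003067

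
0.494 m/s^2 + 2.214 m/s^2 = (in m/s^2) 2.708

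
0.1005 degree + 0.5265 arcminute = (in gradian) 0.1214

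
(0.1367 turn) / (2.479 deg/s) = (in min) 0.3309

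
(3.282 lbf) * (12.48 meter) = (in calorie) 43.55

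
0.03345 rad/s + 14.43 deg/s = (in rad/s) 0.2853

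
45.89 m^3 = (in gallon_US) 1.212e+04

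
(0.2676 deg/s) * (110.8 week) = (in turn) 4.981e+04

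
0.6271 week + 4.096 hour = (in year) 0.01249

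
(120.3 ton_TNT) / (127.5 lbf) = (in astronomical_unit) 0.005932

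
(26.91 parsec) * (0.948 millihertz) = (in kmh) 2.834e+15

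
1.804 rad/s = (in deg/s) 103.4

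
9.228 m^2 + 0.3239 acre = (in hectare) 0.132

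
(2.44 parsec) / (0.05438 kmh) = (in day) 5.769e+13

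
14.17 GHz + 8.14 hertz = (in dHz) 1.417e+11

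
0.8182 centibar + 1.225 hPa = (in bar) 0.009407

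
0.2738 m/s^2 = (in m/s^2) 0.2738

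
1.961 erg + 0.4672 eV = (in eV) 1.224e+12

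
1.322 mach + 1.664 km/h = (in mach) 1.323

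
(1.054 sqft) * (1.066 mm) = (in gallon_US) 0.02757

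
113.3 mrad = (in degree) 6.492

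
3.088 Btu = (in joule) 3258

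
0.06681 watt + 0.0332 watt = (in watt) 0.1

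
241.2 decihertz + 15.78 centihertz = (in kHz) 0.02428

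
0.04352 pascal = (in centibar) 4.352e-05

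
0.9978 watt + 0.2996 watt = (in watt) 1.297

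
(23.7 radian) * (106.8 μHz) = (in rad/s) 0.002531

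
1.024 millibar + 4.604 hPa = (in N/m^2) 562.8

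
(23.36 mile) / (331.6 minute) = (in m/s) 1.89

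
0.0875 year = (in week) 4.562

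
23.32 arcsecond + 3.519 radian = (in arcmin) 1.21e+04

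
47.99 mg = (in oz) 0.001693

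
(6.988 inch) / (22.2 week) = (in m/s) 1.322e-08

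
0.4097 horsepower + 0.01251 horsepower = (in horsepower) 0.4222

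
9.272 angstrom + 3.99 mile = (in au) 4.292e-08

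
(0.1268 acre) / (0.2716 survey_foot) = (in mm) 6.199e+06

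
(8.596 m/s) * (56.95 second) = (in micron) 4.895e+08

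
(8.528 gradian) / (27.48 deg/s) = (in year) 8.857e-09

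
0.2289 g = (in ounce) 0.008074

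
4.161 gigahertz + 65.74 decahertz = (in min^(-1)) 2.497e+11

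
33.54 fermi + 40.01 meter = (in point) 1.134e+05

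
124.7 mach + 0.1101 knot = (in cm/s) 4.246e+06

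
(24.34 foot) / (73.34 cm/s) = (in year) 3.208e-07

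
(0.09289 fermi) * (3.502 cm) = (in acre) 8.038e-22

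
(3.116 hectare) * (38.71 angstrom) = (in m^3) 0.0001206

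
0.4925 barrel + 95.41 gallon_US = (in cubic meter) 0.4395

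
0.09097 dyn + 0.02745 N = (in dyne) 2745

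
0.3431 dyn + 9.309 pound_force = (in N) 41.41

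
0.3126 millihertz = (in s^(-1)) 0.0003126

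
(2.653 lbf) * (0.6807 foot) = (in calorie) 0.5852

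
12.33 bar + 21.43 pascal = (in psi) 178.8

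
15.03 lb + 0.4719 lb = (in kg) 7.032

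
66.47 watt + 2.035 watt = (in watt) 68.5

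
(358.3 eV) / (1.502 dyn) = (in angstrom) 0.03822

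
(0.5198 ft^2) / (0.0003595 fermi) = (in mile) 8.347e+13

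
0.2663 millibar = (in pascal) 26.63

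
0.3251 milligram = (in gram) 0.0003251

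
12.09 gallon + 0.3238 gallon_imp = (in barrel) 0.2971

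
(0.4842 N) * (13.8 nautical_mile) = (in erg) 1.237e+11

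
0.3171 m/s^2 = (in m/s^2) 0.3171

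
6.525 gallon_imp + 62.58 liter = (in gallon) 24.37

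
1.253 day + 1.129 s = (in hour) 30.07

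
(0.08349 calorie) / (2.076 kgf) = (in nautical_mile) 9.265e-06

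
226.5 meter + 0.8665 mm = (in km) 0.2265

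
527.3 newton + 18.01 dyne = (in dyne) 5.273e+07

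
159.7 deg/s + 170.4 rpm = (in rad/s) 20.63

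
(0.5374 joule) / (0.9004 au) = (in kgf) 4.068e-13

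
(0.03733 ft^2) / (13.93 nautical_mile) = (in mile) 8.353e-11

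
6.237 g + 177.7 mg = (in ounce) 0.2263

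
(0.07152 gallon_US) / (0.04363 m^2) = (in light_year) 6.559e-19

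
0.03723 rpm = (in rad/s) 0.003899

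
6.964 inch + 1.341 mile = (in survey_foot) 7081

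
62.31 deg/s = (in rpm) 10.39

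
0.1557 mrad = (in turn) 2.478e-05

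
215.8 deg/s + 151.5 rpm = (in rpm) 187.5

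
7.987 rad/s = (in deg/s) 457.6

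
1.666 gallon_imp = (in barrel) 0.04764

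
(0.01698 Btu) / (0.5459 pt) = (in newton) 9.302e+04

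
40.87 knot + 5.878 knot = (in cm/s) 2405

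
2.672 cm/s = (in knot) 0.05194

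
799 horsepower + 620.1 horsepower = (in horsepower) 1419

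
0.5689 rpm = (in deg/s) 3.413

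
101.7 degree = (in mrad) 1775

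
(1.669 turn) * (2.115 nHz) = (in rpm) 2.118e-07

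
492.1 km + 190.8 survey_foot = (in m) 4.922e+05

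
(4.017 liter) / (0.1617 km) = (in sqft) 0.0002674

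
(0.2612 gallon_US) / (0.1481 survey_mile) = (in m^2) 4.148e-06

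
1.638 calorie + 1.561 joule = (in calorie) 2.011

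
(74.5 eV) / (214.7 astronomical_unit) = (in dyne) 3.716e-26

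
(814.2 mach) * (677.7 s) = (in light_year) 1.986e-08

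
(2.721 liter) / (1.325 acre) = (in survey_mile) 3.153e-10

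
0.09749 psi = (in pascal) 672.2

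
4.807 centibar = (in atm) 0.04744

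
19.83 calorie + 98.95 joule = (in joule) 181.9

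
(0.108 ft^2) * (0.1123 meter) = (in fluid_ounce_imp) 39.66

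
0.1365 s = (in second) 0.1365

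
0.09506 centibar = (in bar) 0.0009506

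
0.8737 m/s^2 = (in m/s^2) 0.8737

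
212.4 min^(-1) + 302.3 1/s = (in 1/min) 1.835e+04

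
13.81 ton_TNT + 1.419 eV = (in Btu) 5.477e+07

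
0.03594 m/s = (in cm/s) 3.594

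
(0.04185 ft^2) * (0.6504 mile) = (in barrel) 25.6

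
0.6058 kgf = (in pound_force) 1.336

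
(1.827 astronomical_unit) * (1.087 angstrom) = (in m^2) 29.71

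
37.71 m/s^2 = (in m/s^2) 37.71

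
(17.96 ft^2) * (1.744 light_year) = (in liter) 2.753e+19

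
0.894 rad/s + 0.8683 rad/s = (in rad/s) 1.762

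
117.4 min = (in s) 7044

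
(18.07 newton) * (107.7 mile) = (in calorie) 7.486e+05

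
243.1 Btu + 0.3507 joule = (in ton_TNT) 6.13e-05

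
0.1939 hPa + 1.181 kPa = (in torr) 9.004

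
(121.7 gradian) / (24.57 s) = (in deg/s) 4.458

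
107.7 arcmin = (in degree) 1.795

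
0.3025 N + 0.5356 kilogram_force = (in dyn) 5.555e+05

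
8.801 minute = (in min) 8.801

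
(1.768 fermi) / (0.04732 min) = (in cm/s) 6.227e-14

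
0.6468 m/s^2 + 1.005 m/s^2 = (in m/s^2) 1.652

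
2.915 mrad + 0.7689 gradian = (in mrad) 14.99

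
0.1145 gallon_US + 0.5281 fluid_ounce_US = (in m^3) 0.000449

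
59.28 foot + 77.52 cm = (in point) 5.342e+04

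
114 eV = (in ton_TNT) 4.365e-27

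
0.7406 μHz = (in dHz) 7.406e-06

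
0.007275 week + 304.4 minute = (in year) 0.0007187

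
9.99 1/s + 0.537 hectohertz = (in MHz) 6.369e-05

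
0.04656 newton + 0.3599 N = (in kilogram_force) 0.04145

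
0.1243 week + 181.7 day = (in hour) 4382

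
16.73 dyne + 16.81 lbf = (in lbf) 16.81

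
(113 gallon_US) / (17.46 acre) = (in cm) 0.0006054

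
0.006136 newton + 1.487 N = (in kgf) 0.1523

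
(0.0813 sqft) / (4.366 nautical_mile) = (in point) 0.002648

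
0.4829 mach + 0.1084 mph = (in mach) 0.483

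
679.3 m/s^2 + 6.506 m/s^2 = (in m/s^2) 685.8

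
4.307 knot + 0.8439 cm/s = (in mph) 4.975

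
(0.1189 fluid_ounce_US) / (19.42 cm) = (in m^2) 1.811e-05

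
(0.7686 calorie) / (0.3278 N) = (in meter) 9.81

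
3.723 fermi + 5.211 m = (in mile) 0.003238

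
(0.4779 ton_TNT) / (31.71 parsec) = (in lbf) 4.594e-10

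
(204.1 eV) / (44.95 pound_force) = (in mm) 1.635e-16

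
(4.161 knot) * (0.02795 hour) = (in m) 215.4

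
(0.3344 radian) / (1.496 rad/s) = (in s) 0.2235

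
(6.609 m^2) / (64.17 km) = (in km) 1.03e-07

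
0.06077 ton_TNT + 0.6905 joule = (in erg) 2.543e+15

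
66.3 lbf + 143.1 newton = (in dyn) 4.38e+07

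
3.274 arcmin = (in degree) 0.05457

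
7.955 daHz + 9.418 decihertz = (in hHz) 0.8049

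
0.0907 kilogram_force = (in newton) 0.8895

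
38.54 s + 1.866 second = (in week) 6.681e-05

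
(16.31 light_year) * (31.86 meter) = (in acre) 1.215e+15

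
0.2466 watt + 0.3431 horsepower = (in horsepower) 0.3434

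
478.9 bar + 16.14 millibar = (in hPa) 4.789e+05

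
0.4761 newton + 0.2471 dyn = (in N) 0.4761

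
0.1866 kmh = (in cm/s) 5.183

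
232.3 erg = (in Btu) 2.202e-08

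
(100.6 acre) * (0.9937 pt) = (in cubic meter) 142.7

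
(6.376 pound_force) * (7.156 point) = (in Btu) 6.786e-05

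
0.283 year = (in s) 8.925e+06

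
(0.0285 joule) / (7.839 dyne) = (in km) 0.3636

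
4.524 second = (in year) 1.435e-07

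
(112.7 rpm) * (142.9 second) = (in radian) 1686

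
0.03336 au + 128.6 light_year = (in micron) 1.217e+24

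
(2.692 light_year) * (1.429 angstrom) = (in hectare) 363.9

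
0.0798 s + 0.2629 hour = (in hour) 0.2629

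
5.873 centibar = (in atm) 0.05796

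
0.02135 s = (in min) 0.0003558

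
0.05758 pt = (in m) 2.031e-05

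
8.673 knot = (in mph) 9.981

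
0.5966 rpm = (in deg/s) 3.58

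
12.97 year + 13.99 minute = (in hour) 1.136e+05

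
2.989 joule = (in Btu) 0.002833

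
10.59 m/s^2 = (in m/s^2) 10.59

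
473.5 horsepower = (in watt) 3.531e+05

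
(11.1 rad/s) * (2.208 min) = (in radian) 1471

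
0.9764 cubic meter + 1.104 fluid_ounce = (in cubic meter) 0.9764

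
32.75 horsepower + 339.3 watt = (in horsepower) 33.21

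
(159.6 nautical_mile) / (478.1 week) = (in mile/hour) 0.002287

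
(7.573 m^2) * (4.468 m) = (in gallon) 8939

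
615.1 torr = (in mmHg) 615.1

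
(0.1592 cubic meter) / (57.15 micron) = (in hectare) 0.2786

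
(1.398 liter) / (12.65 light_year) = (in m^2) 1.168e-20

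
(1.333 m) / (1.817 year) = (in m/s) 2.326e-08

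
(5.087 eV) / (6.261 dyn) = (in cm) 1.302e-12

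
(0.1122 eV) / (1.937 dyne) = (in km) 9.281e-19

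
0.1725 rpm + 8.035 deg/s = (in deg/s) 9.07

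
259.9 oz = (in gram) 7368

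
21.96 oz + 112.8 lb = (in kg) 51.79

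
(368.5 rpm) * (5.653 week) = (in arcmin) 4.536e+11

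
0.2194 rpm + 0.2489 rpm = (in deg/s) 2.81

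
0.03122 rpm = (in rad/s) 0.003269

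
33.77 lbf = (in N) 150.2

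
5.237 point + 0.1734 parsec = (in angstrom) 5.351e+25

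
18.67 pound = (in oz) 298.7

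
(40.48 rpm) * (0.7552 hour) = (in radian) 1.152e+04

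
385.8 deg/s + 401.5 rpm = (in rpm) 465.8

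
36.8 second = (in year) 1.167e-06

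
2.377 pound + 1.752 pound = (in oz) 66.06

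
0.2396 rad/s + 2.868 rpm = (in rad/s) 0.5399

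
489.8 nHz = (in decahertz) 4.898e-08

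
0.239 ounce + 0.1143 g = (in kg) 0.00689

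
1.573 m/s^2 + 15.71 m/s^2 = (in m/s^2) 17.28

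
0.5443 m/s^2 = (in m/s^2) 0.5443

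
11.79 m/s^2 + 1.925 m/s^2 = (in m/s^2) 13.71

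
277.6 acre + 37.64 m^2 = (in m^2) 1.123e+06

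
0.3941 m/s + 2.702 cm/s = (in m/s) 0.4211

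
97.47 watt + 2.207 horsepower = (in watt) 1743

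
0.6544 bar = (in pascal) 6.544e+04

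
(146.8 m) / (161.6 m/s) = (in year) 2.881e-08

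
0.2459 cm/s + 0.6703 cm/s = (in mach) 2.691e-05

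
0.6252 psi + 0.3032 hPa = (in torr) 32.56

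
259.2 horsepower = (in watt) 1.933e+05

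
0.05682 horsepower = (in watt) 42.37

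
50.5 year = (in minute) 2.654e+07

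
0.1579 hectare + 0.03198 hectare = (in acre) 0.4692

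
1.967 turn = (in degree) 708.1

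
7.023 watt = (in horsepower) 0.009418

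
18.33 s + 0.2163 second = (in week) 3.067e-05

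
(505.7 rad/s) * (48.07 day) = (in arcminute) 7.22e+12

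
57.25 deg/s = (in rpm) 9.542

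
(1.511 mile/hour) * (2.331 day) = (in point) 3.856e+08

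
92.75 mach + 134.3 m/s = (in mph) 7.095e+04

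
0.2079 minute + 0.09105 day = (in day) 0.09119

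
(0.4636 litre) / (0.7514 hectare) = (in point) 0.0001749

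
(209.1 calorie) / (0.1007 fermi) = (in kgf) 8.859e+17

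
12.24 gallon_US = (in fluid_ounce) 1567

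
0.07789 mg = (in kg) 7.789e-08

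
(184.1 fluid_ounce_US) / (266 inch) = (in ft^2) 0.008674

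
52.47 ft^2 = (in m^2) 4.875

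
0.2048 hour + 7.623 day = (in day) 7.632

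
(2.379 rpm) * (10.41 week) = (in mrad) 1.569e+09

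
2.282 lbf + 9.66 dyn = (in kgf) 1.035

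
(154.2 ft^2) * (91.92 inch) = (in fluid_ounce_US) 1.131e+06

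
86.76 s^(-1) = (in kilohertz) 0.08676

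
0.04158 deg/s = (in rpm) 0.00693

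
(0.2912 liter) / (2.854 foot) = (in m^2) 0.0003348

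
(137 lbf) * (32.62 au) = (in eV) 1.856e+34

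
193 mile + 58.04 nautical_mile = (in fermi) 4.181e+20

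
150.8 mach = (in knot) 9.981e+04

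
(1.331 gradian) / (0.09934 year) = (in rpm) 6.373e-08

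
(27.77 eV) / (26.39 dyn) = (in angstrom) 0.0001686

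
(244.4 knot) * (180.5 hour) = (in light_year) 8.636e-09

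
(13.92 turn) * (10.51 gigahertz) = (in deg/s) 5.267e+13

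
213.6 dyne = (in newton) 0.002136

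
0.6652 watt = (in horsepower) 0.000892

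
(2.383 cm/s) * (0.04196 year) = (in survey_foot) 1.035e+05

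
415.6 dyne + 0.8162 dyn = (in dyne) 416.4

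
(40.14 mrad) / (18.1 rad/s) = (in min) 3.696e-05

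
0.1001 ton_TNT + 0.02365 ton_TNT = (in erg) 5.178e+15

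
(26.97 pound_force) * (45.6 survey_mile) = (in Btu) 8345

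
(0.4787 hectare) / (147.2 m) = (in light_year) 3.437e-15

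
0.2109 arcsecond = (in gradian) 6.509e-05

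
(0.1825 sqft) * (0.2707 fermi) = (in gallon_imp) 1.01e-15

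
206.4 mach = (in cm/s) 7.028e+06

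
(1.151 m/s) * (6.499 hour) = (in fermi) 2.693e+19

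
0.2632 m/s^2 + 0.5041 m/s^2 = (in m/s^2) 0.7673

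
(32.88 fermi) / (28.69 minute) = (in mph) 4.273e-17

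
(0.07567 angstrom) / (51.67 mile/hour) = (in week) 5.417e-19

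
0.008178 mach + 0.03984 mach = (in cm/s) 1635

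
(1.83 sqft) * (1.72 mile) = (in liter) 4.706e+05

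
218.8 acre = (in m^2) 8.855e+05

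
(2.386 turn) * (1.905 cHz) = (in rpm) 2.727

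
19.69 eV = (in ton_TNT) 7.54e-28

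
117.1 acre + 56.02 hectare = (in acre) 255.5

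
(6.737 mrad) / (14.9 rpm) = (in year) 1.369e-10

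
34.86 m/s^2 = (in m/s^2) 34.86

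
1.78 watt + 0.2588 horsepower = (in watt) 194.8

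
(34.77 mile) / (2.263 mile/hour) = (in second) 5.531e+04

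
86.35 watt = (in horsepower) 0.1158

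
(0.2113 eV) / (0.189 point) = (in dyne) 5.077e-11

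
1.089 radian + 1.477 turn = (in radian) 10.37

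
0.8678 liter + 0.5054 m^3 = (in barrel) 3.184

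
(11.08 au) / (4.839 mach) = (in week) 1663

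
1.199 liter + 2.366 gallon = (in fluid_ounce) 343.4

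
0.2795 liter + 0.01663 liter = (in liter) 0.2961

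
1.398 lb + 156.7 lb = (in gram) 7.171e+04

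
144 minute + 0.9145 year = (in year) 0.9148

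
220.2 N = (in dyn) 2.202e+07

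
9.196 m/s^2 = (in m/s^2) 9.196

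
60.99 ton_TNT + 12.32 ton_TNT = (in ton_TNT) 73.31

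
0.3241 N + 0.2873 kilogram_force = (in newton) 3.142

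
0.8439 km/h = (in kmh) 0.8439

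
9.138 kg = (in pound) 20.15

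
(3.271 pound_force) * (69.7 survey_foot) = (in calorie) 73.88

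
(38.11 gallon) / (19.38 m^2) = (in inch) 0.2931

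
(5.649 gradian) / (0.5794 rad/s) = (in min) 0.002552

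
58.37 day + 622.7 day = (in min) 9.807e+05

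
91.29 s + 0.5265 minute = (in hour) 0.03413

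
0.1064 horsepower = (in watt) 79.34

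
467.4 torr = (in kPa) 62.31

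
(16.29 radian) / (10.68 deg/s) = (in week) 0.0001445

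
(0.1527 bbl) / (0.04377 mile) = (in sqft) 0.00371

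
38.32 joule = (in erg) 3.832e+08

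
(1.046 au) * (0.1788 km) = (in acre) 6.914e+09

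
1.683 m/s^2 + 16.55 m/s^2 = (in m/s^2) 18.23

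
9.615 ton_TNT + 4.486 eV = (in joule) 4.023e+10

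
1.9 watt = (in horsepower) 0.002548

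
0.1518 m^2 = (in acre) 3.751e-05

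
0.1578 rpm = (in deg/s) 0.9468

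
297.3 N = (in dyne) 2.973e+07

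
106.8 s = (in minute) 1.78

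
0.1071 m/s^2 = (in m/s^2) 0.1071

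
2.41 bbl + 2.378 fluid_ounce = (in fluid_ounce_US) 1.296e+04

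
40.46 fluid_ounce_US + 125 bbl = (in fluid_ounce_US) 6.72e+05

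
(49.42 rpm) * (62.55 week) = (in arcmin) 6.73e+11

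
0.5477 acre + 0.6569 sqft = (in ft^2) 2.386e+04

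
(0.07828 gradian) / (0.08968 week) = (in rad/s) 2.267e-08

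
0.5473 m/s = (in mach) 0.001607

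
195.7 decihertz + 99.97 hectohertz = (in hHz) 100.2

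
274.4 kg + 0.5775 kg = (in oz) 9700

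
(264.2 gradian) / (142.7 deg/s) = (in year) 5.284e-08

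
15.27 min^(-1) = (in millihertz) 254.5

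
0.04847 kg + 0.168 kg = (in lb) 0.4772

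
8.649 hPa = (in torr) 6.487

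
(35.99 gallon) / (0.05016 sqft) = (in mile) 0.01817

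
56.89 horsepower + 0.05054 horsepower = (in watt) 4.246e+04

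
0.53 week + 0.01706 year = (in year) 0.02722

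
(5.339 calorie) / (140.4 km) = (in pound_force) 3.577e-05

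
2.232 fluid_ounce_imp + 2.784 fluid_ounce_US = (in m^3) 0.0001458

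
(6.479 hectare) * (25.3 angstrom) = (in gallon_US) 0.0433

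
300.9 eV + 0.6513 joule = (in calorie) 0.1557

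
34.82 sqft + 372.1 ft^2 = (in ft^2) 406.9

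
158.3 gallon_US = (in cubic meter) 0.5992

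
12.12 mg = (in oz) 0.0004275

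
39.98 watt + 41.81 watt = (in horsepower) 0.1097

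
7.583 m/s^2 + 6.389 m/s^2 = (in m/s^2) 13.97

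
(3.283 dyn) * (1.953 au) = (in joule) 9.592e+06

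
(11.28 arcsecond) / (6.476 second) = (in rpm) 8.064e-05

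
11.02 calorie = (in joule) 46.11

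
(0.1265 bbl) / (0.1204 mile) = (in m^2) 0.0001038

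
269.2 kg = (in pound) 593.5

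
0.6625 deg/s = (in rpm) 0.1104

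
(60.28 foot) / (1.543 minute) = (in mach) 0.0005828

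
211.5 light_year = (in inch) 7.878e+19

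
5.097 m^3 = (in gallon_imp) 1121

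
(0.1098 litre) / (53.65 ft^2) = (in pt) 0.06245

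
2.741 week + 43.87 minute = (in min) 2.767e+04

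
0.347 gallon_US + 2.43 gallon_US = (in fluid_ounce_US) 355.5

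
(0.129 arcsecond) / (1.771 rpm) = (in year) 1.069e-13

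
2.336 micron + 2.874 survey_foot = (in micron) 8.76e+05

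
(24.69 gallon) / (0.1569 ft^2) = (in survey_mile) 0.003984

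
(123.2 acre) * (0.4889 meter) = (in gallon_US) 6.439e+07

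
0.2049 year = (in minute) 1.077e+05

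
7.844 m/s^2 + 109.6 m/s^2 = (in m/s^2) 117.4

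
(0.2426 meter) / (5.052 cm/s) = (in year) 1.523e-07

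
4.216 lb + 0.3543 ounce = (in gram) 1922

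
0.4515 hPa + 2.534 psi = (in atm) 0.1729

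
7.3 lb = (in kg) 3.311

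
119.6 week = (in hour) 2.009e+04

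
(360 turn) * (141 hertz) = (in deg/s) 1.827e+07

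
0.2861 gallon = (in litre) 1.083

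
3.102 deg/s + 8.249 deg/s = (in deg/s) 11.35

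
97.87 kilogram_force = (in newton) 959.8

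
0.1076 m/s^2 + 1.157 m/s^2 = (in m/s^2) 1.265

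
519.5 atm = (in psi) 7635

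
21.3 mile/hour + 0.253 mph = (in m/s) 9.635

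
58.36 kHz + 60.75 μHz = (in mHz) 5.836e+07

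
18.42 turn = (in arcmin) 3.979e+05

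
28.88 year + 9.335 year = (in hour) 3.348e+05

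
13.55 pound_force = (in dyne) 6.027e+06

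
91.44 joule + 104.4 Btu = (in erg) 1.102e+12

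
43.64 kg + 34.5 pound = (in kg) 59.29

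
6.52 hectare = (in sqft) 7.018e+05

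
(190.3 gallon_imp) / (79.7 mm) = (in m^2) 10.85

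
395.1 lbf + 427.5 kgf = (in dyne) 5.95e+08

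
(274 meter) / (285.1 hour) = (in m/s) 0.000267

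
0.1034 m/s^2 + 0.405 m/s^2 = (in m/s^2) 0.5084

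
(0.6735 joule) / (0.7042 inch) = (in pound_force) 8.465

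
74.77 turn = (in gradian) 2.991e+04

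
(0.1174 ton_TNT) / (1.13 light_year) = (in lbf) 1.033e-08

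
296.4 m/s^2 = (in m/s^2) 296.4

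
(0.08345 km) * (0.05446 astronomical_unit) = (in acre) 1.68e+08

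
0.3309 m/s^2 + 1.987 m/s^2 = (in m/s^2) 2.318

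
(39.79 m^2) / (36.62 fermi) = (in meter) 1.087e+15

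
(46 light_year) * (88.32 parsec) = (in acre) 2.931e+32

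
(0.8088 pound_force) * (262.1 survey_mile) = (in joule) 1.518e+06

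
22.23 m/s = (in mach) 0.06529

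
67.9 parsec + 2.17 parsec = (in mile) 1.343e+15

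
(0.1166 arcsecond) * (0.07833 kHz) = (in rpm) 0.0004228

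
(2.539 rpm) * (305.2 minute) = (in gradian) 3.1e+05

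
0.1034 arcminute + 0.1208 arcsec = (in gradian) 0.001952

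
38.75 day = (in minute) 5.58e+04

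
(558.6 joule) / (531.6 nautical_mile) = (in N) 0.0005674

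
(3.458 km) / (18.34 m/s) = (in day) 0.002182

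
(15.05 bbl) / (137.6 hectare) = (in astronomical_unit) 1.162e-17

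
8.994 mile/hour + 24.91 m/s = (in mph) 64.72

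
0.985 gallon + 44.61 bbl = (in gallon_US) 1875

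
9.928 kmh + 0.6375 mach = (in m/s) 219.8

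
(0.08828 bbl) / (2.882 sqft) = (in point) 148.6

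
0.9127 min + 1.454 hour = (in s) 5289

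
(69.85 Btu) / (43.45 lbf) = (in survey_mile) 0.2369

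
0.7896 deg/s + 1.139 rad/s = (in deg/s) 66.05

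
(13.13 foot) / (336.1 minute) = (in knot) 0.0003858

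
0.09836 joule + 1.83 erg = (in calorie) 0.02351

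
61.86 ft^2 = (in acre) 0.00142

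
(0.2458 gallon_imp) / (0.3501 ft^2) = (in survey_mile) 2.135e-05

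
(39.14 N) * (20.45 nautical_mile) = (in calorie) 3.543e+05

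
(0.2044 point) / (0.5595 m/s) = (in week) 2.131e-10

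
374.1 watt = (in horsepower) 0.5017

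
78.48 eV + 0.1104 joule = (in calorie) 0.02639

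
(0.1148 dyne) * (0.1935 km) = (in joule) 0.0002221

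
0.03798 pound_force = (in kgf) 0.01723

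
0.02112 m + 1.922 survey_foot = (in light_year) 6.415e-17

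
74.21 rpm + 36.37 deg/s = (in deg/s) 481.6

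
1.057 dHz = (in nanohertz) 1.057e+08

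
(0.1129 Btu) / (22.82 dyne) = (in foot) 1.713e+06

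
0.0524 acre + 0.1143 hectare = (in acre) 0.3348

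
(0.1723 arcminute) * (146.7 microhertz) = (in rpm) 7.021e-08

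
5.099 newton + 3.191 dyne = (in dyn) 5.099e+05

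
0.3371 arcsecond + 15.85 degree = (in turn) 0.04403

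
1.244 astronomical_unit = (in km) 1.861e+08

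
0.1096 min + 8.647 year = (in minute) 4.545e+06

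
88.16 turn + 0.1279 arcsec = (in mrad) 5.539e+05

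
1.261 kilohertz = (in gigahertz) 1.261e-06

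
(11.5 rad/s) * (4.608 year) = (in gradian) 1.064e+11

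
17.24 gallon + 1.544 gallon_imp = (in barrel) 0.4546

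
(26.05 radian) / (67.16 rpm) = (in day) 4.287e-05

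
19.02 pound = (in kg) 8.627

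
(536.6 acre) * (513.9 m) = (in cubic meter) 1.116e+09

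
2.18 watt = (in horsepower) 0.002923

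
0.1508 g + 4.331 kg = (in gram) 4331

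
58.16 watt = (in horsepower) 0.07799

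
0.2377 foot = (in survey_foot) 0.2377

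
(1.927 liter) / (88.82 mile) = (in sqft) 1.451e-07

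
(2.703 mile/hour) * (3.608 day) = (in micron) 3.767e+11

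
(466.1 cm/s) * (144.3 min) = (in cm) 4.035e+06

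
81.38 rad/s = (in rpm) 777.1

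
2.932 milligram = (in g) 0.002932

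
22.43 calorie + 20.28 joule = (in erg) 1.141e+09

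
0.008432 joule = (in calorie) 0.002015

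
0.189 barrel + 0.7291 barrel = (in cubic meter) 0.146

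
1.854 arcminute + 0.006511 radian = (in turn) 0.001122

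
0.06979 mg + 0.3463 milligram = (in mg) 0.4161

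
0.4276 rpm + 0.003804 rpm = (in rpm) 0.4314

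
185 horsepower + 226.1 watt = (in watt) 1.382e+05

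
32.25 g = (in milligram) 3.225e+04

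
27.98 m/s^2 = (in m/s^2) 27.98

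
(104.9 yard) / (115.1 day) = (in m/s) 9.645e-06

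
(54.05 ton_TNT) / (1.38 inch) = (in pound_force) 1.45e+12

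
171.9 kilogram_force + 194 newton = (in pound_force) 422.6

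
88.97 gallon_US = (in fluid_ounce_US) 1.139e+04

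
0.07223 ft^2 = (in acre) 1.658e-06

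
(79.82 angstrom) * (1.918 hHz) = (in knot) 2.976e-06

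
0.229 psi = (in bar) 0.01579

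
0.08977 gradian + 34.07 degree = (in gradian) 37.95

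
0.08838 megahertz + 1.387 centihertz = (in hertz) 8.838e+04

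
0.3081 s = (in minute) 0.005135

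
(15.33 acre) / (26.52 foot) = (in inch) 3.022e+05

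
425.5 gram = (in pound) 0.9381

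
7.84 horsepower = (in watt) 5846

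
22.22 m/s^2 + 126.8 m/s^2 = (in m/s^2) 149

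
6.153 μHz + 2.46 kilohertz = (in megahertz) 0.00246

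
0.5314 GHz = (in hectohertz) 5.314e+06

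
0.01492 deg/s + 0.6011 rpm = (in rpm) 0.6036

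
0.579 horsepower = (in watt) 431.8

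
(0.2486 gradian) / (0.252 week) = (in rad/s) 2.562e-08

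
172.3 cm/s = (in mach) 0.00506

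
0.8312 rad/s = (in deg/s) 47.62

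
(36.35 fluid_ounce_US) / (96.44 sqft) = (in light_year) 1.268e-20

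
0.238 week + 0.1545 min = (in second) 1.44e+05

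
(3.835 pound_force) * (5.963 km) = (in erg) 1.017e+12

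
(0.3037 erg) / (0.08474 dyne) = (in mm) 35.84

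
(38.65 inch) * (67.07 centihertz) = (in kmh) 2.37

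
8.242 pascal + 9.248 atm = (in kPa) 937.1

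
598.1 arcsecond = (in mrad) 2.9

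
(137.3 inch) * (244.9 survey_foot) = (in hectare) 0.02603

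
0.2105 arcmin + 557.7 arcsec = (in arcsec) 570.3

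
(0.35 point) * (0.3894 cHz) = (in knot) 9.346e-07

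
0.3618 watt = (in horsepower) 0.0004852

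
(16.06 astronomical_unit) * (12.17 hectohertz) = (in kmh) 1.053e+16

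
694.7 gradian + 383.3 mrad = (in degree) 647.2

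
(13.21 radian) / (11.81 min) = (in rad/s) 0.01864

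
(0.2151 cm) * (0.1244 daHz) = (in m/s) 0.002676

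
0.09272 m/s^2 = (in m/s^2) 0.09272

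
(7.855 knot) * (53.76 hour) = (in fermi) 7.821e+20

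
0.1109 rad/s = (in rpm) 1.059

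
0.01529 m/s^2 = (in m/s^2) 0.01529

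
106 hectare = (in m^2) 1.06e+06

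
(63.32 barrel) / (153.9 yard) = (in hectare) 7.154e-06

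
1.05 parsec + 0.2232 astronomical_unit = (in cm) 3.24e+18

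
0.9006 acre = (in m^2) 3645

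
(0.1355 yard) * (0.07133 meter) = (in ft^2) 0.09513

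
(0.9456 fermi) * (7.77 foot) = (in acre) 5.534e-19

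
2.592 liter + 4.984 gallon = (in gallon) 5.669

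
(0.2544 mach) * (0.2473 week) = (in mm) 1.296e+10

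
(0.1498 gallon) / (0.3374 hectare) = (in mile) 1.044e-10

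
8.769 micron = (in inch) 0.0003452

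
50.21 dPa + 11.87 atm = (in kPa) 1203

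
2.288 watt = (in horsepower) 0.003068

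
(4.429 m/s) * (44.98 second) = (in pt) 5.647e+05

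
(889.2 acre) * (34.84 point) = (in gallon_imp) 9.729e+06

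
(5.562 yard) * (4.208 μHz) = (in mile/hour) 4.787e-05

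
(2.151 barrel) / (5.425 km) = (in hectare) 6.304e-09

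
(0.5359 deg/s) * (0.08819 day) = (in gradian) 4537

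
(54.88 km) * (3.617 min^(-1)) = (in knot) 6431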